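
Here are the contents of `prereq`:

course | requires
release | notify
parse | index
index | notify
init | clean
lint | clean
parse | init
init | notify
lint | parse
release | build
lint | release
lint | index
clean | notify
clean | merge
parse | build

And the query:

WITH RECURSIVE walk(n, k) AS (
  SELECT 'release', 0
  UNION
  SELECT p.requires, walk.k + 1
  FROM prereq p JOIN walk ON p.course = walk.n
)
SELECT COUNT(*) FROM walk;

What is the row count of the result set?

Base: (release, k=0).
Iteration 1: edges from {release} -> (build, k=1), (notify, k=1).
Iteration 2: no outgoing edges from {build,notify}; recursion stops.
Total rows emitted: 3.

3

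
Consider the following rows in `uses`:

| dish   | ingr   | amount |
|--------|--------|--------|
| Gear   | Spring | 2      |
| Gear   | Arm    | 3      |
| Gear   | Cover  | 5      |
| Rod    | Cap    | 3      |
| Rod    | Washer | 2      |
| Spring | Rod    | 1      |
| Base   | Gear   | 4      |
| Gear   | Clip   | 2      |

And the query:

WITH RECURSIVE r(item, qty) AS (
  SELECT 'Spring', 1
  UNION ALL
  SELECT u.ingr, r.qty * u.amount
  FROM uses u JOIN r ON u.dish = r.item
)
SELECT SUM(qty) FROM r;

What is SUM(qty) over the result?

Base: (Spring, qty=1).
Iteration 1: components of {Spring} -> Rod = 1*1 = 1.
Iteration 2: components of {Rod} -> Cap = 1*3 = 3, Washer = 1*2 = 2.
Iteration 3: no further components; recursion stops.
SUM(qty) = 1 + 1 + 3 + 2 = 7.

7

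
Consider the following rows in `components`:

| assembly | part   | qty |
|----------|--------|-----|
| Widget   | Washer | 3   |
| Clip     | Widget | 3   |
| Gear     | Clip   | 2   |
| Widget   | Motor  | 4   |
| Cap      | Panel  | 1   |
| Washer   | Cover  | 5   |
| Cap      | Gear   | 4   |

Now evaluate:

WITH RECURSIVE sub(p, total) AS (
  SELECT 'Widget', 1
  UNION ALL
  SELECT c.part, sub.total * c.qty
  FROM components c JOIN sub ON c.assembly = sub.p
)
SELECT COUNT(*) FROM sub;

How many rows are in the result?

Base: (Widget, total=1).
Iteration 1: components of {Widget} -> Motor = 1*4 = 4, Washer = 1*3 = 3.
Iteration 2: components of {Motor,Washer} -> Cover = 3*5 = 15.
Iteration 3: no further components; recursion stops.
Total rows emitted: 4.

4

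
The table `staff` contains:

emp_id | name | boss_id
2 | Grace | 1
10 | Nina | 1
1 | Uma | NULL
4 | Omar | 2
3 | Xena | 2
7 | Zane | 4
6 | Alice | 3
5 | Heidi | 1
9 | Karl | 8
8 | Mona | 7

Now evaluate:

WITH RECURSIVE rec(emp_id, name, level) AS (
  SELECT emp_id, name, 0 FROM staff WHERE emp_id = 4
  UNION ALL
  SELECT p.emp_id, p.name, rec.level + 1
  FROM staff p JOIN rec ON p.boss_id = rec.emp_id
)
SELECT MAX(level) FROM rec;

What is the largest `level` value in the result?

3

Base: emp_id=4 (Omar) at level 0.
Iteration 1: rows with boss_id in {4} -> Zane (id 7, level 1).
Iteration 2: rows with boss_id in {7} -> Mona (id 8, level 2).
Iteration 3: rows with boss_id in {8} -> Karl (id 9, level 3).
Iteration 4: no rows with boss_id in {9}; recursion stops.
level values: 0, 1, 2, 3; the maximum is 3.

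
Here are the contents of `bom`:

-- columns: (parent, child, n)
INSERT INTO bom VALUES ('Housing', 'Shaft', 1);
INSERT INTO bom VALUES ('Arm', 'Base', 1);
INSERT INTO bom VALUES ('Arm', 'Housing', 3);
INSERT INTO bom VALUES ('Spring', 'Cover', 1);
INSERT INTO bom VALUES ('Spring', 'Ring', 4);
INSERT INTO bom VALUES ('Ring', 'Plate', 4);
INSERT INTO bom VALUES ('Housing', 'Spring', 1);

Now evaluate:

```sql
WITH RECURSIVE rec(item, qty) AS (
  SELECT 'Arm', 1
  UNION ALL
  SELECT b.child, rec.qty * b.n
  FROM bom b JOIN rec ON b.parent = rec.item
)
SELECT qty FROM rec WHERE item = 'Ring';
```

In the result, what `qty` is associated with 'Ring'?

Base: (Arm, qty=1).
Iteration 1: components of {Arm} -> Base = 1*1 = 1, Housing = 1*3 = 3.
Iteration 2: components of {Base,Housing} -> Shaft = 3*1 = 3, Spring = 3*1 = 3.
Iteration 3: components of {Shaft,Spring} -> Cover = 3*1 = 3, Ring = 3*4 = 12.
Iteration 4: components of {Cover,Ring} -> Plate = 12*4 = 48.
Iteration 5: no further components; recursion stops.

12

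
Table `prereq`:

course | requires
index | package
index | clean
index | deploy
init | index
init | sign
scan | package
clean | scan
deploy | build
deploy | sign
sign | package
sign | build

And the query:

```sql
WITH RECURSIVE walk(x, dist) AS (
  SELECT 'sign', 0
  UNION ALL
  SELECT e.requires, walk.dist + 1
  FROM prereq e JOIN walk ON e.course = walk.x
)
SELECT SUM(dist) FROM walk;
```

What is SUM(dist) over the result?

2

Base: (sign, dist=0).
Iteration 1: edges from {sign} -> (build, dist=1), (package, dist=1).
Iteration 2: no outgoing edges from {build,package}; recursion stops.
SUM(dist) = 0 + 1 + 1 = 2.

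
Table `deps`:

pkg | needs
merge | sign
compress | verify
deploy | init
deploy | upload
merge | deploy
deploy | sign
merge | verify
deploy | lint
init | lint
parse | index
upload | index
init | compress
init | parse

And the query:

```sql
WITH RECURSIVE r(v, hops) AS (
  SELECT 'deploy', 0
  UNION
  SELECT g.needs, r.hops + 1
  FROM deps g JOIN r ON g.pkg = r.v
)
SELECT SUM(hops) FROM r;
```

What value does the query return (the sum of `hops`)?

18

Base: (deploy, hops=0).
Iteration 1: edges from {deploy} -> (init, hops=1), (lint, hops=1), (sign, hops=1), (upload, hops=1).
Iteration 2: edges from {init,lint,sign,upload} -> (compress, hops=2), (index, hops=2), (lint, hops=2), (parse, hops=2).
Iteration 3: edges from {compress,index,lint,parse} -> (index, hops=3), (verify, hops=3).
Iteration 4: no outgoing edges from {index,verify}; recursion stops.
SUM(hops) = 0 + 1 + 1 + 1 + 1 + 2 + 2 + 2 + 2 + 3 + 3 = 18.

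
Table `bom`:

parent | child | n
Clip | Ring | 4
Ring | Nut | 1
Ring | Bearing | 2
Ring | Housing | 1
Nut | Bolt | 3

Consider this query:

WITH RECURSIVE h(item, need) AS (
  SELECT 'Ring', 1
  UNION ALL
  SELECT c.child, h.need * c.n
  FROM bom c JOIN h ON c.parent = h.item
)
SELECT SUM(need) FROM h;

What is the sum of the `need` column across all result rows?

8

Base: (Ring, need=1).
Iteration 1: components of {Ring} -> Bearing = 1*2 = 2, Housing = 1*1 = 1, Nut = 1*1 = 1.
Iteration 2: components of {Bearing,Housing,Nut} -> Bolt = 1*3 = 3.
Iteration 3: no further components; recursion stops.
SUM(need) = 1 + 1 + 2 + 1 + 3 = 8.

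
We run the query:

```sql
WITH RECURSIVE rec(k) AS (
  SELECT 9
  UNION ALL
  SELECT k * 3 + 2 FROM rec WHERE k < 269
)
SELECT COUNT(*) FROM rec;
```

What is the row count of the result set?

4

Base: k=9.
Iteration 1: 9 < 269 holds -> k = 9 * 3 + 2 = 29.
Iteration 2: 29 < 269 holds -> k = 29 * 3 + 2 = 89.
Iteration 3: 89 < 269 holds -> k = 89 * 3 + 2 = 269.
Iteration 4: 269 < 269 fails; recursion stops.
Total rows emitted: 4.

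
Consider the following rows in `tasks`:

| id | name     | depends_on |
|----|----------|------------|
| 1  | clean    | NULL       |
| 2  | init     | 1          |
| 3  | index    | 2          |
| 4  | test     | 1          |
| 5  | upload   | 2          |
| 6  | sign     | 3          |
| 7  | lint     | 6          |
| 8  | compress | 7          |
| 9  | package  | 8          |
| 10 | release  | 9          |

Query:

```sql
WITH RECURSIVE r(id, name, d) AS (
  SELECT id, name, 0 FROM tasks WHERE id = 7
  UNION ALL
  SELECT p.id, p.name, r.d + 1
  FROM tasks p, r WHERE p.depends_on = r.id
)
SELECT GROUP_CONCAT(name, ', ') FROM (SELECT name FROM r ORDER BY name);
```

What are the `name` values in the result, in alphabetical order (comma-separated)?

Base: id=7 (lint) at d 0.
Iteration 1: rows with depends_on in {7} -> compress (id 8, d 1).
Iteration 2: rows with depends_on in {8} -> package (id 9, d 2).
Iteration 3: rows with depends_on in {9} -> release (id 10, d 3).
Iteration 4: no rows with depends_on in {10}; recursion stops.

compress, lint, package, release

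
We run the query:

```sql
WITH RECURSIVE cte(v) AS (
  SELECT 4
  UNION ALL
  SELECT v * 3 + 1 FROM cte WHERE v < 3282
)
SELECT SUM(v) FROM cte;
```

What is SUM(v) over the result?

14756

Base: v=4.
Iteration 1: 4 < 3282 holds -> v = 4 * 3 + 1 = 13.
Iteration 2: 13 < 3282 holds -> v = 13 * 3 + 1 = 40.
Iteration 3: 40 < 3282 holds -> v = 40 * 3 + 1 = 121.
Iteration 4: 121 < 3282 holds -> v = 121 * 3 + 1 = 364.
Iteration 5: 364 < 3282 holds -> v = 364 * 3 + 1 = 1093.
Iteration 6: 1093 < 3282 holds -> v = 1093 * 3 + 1 = 3280.
Iteration 7: 3280 < 3282 holds -> v = 3280 * 3 + 1 = 9841.
Iteration 8: 9841 < 3282 fails; recursion stops.
SUM(v) = 4 + 13 + 40 + 121 + 364 + 1093 + 3280 + 9841 = 14756.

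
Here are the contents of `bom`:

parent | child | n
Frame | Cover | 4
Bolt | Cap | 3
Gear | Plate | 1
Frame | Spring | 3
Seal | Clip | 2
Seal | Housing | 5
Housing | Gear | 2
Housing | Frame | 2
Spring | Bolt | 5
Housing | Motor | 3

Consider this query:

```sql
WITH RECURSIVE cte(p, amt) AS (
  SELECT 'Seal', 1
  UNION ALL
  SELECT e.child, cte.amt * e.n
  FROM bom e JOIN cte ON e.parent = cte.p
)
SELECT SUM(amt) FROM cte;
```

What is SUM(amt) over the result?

Base: (Seal, amt=1).
Iteration 1: components of {Seal} -> Clip = 1*2 = 2, Housing = 1*5 = 5.
Iteration 2: components of {Clip,Housing} -> Frame = 5*2 = 10, Gear = 5*2 = 10, Motor = 5*3 = 15.
Iteration 3: components of {Frame,Gear,Motor} -> Cover = 10*4 = 40, Plate = 10*1 = 10, Spring = 10*3 = 30.
Iteration 4: components of {Cover,Plate,Spring} -> Bolt = 30*5 = 150.
Iteration 5: components of {Bolt} -> Cap = 150*3 = 450.
Iteration 6: no further components; recursion stops.
SUM(amt) = 1 + 5 + 2 + 10 + 10 + 15 + 40 + 30 + 10 + 150 + 450 = 723.

723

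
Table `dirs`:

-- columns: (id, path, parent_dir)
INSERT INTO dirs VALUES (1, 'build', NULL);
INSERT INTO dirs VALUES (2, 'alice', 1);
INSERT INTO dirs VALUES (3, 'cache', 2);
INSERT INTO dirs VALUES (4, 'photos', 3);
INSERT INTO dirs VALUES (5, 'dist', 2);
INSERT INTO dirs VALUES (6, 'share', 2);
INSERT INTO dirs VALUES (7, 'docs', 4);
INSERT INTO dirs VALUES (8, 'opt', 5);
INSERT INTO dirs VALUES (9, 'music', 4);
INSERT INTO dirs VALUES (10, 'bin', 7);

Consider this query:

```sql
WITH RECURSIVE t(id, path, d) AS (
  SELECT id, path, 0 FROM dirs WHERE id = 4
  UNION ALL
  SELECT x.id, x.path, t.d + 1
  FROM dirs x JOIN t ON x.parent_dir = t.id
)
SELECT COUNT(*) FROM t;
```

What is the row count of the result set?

4

Base: id=4 (photos) at d 0.
Iteration 1: rows with parent_dir in {4} -> docs (id 7, d 1), music (id 9, d 1).
Iteration 2: rows with parent_dir in {7,9} -> bin (id 10, d 2).
Iteration 3: no rows with parent_dir in {10}; recursion stops.
Total rows emitted: 4.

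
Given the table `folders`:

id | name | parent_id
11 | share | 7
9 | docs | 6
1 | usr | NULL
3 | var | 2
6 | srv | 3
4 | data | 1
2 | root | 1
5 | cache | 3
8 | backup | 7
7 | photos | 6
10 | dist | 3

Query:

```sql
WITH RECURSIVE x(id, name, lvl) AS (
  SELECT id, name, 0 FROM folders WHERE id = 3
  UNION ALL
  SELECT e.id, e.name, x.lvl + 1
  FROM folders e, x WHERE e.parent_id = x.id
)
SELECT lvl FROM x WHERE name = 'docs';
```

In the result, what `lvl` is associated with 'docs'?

2

Base: id=3 (var) at lvl 0.
Iteration 1: rows with parent_id in {3} -> cache (id 5, lvl 1), srv (id 6, lvl 1), dist (id 10, lvl 1).
Iteration 2: rows with parent_id in {5,6,10} -> photos (id 7, lvl 2), docs (id 9, lvl 2).
Iteration 3: rows with parent_id in {7,9} -> backup (id 8, lvl 3), share (id 11, lvl 3).
Iteration 4: no rows with parent_id in {8,11}; recursion stops.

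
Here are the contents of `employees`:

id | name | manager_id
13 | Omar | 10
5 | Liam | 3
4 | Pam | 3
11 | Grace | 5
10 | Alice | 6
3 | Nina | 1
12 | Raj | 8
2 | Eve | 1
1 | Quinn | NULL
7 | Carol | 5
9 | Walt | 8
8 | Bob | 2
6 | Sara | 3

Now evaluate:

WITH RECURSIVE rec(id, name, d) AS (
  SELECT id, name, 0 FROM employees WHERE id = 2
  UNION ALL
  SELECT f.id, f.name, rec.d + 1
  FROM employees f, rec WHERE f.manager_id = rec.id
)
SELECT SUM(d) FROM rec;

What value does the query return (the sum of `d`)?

Base: id=2 (Eve) at d 0.
Iteration 1: rows with manager_id in {2} -> Bob (id 8, d 1).
Iteration 2: rows with manager_id in {8} -> Walt (id 9, d 2), Raj (id 12, d 2).
Iteration 3: no rows with manager_id in {9,12}; recursion stops.
SUM(d) = 0 + 1 + 2 + 2 = 5.

5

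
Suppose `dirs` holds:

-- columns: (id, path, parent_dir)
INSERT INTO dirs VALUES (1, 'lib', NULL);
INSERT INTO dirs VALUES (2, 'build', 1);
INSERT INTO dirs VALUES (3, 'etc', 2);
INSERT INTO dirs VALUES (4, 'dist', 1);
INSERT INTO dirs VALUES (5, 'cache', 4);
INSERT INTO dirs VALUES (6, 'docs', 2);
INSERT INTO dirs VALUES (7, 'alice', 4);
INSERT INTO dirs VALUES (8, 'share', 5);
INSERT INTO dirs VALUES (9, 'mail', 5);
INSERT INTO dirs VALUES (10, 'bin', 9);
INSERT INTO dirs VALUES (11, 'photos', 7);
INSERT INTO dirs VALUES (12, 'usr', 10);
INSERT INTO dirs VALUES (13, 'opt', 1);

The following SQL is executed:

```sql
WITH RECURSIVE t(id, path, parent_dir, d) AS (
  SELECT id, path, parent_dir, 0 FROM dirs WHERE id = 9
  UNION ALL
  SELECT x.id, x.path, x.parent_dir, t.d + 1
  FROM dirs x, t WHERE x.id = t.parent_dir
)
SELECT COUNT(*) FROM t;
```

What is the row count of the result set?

Base: id=9 (mail), parent_dir=5, d 0.
Iteration 1: join on id=5 -> cache (id 5, parent_dir=4, d 1).
Iteration 2: join on id=4 -> dist (id 4, parent_dir=1, d 2).
Iteration 3: join on id=1 -> lib (id 1, parent_dir=NULL, d 3).
Iteration 4: parent_dir is NULL; no match; recursion stops.
Total rows emitted: 4.

4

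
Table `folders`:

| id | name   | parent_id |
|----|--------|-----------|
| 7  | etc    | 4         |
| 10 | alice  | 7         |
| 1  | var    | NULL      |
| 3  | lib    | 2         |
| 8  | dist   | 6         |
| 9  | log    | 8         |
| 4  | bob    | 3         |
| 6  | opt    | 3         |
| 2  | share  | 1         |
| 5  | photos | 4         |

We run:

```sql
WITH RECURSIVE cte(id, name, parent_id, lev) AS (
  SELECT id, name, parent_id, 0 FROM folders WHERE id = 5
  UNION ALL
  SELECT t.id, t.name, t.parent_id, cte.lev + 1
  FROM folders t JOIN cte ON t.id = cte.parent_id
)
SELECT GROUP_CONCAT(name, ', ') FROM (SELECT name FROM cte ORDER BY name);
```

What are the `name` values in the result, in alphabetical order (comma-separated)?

bob, lib, photos, share, var

Base: id=5 (photos), parent_id=4, lev 0.
Iteration 1: join on id=4 -> bob (id 4, parent_id=3, lev 1).
Iteration 2: join on id=3 -> lib (id 3, parent_id=2, lev 2).
Iteration 3: join on id=2 -> share (id 2, parent_id=1, lev 3).
Iteration 4: join on id=1 -> var (id 1, parent_id=NULL, lev 4).
Iteration 5: parent_id is NULL; no match; recursion stops.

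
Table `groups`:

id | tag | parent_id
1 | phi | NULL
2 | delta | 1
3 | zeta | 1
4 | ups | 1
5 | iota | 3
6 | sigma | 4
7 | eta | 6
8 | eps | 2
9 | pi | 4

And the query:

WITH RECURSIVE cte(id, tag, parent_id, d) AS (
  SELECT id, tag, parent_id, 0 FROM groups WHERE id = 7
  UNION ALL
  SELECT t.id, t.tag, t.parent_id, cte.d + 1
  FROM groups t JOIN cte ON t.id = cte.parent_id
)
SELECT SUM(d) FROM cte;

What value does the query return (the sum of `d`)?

Base: id=7 (eta), parent_id=6, d 0.
Iteration 1: join on id=6 -> sigma (id 6, parent_id=4, d 1).
Iteration 2: join on id=4 -> ups (id 4, parent_id=1, d 2).
Iteration 3: join on id=1 -> phi (id 1, parent_id=NULL, d 3).
Iteration 4: parent_id is NULL; no match; recursion stops.
SUM(d) = 0 + 1 + 2 + 3 = 6.

6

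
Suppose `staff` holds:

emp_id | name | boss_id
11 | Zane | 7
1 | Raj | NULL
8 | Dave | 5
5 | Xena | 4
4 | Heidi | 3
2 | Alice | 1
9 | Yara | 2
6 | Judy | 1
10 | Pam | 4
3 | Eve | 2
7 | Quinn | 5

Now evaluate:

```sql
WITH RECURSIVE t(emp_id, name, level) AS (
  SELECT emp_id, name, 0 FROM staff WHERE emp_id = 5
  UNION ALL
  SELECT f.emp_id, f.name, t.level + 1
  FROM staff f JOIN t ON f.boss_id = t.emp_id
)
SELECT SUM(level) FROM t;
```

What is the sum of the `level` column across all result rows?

Base: emp_id=5 (Xena) at level 0.
Iteration 1: rows with boss_id in {5} -> Quinn (id 7, level 1), Dave (id 8, level 1).
Iteration 2: rows with boss_id in {7,8} -> Zane (id 11, level 2).
Iteration 3: no rows with boss_id in {11}; recursion stops.
SUM(level) = 0 + 1 + 1 + 2 = 4.

4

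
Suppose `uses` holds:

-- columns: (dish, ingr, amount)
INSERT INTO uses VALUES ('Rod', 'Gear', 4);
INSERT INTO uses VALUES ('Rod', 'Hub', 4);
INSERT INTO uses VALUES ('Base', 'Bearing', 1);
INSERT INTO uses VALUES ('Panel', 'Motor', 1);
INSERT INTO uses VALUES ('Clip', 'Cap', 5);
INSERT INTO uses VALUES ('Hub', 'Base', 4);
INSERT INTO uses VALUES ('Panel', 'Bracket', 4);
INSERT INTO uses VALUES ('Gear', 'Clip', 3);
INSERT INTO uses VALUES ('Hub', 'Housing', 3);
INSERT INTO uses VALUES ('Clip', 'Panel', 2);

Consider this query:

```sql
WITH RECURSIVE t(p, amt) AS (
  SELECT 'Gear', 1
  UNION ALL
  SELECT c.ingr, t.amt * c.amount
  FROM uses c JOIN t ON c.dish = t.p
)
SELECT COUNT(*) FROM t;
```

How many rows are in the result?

6

Base: (Gear, amt=1).
Iteration 1: components of {Gear} -> Clip = 1*3 = 3.
Iteration 2: components of {Clip} -> Cap = 3*5 = 15, Panel = 3*2 = 6.
Iteration 3: components of {Cap,Panel} -> Bracket = 6*4 = 24, Motor = 6*1 = 6.
Iteration 4: no further components; recursion stops.
Total rows emitted: 6.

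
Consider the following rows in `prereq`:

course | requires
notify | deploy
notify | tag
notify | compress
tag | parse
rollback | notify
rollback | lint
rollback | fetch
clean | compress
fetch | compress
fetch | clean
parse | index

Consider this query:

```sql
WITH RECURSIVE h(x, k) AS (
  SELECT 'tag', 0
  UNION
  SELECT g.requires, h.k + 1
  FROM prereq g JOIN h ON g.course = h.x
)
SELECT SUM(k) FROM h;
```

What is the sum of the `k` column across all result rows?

Base: (tag, k=0).
Iteration 1: edges from {tag} -> (parse, k=1).
Iteration 2: edges from {parse} -> (index, k=2).
Iteration 3: no outgoing edges from {index}; recursion stops.
SUM(k) = 0 + 1 + 2 = 3.

3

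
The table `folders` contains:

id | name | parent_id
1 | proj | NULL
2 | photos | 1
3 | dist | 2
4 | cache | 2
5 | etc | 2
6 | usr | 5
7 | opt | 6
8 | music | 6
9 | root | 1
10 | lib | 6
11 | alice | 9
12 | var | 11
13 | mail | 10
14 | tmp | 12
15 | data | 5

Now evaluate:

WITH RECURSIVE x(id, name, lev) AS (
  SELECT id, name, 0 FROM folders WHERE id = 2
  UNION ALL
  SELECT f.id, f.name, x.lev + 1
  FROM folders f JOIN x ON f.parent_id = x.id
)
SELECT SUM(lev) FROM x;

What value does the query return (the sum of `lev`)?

Base: id=2 (photos) at lev 0.
Iteration 1: rows with parent_id in {2} -> dist (id 3, lev 1), cache (id 4, lev 1), etc (id 5, lev 1).
Iteration 2: rows with parent_id in {3,4,5} -> usr (id 6, lev 2), data (id 15, lev 2).
Iteration 3: rows with parent_id in {6,15} -> opt (id 7, lev 3), music (id 8, lev 3), lib (id 10, lev 3).
Iteration 4: rows with parent_id in {7,8,10} -> mail (id 13, lev 4).
Iteration 5: no rows with parent_id in {13}; recursion stops.
SUM(lev) = 0 + 1 + 1 + 1 + 2 + 2 + 3 + 3 + 3 + 4 = 20.

20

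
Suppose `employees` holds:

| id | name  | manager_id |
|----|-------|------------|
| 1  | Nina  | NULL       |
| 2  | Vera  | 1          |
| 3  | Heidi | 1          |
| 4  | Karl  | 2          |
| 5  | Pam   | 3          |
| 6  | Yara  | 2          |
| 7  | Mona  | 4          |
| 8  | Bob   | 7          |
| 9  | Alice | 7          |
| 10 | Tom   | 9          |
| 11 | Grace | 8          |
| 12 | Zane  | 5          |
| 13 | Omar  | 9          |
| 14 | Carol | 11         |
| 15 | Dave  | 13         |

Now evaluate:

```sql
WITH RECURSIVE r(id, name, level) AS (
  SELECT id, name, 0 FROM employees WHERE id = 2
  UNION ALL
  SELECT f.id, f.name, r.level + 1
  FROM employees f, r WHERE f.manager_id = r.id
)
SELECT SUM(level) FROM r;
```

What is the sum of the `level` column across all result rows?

32

Base: id=2 (Vera) at level 0.
Iteration 1: rows with manager_id in {2} -> Karl (id 4, level 1), Yara (id 6, level 1).
Iteration 2: rows with manager_id in {4,6} -> Mona (id 7, level 2).
Iteration 3: rows with manager_id in {7} -> Bob (id 8, level 3), Alice (id 9, level 3).
Iteration 4: rows with manager_id in {8,9} -> Tom (id 10, level 4), Grace (id 11, level 4), Omar (id 13, level 4).
Iteration 5: rows with manager_id in {10,11,13} -> Carol (id 14, level 5), Dave (id 15, level 5).
Iteration 6: no rows with manager_id in {14,15}; recursion stops.
SUM(level) = 0 + 1 + 1 + 2 + 3 + 3 + 4 + 4 + 4 + 5 + 5 = 32.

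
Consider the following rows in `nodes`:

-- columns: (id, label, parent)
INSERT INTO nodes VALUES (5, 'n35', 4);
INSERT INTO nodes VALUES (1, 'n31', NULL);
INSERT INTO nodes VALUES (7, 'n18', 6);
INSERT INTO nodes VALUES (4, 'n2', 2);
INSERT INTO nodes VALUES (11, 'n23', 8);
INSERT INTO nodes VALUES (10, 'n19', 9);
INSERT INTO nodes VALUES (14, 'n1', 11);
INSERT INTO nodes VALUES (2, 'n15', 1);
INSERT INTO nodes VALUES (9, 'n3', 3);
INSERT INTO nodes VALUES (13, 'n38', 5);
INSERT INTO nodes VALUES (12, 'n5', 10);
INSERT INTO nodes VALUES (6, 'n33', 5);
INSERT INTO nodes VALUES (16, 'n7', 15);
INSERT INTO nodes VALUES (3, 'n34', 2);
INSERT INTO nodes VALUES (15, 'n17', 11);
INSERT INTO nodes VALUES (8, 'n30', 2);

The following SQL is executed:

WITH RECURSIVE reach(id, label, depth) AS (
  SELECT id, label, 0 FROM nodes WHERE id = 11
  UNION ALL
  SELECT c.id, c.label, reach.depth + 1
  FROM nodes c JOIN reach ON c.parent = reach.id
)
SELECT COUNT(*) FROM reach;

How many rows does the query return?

Base: id=11 (n23) at depth 0.
Iteration 1: rows with parent in {11} -> n1 (id 14, depth 1), n17 (id 15, depth 1).
Iteration 2: rows with parent in {14,15} -> n7 (id 16, depth 2).
Iteration 3: no rows with parent in {16}; recursion stops.
Total rows emitted: 4.

4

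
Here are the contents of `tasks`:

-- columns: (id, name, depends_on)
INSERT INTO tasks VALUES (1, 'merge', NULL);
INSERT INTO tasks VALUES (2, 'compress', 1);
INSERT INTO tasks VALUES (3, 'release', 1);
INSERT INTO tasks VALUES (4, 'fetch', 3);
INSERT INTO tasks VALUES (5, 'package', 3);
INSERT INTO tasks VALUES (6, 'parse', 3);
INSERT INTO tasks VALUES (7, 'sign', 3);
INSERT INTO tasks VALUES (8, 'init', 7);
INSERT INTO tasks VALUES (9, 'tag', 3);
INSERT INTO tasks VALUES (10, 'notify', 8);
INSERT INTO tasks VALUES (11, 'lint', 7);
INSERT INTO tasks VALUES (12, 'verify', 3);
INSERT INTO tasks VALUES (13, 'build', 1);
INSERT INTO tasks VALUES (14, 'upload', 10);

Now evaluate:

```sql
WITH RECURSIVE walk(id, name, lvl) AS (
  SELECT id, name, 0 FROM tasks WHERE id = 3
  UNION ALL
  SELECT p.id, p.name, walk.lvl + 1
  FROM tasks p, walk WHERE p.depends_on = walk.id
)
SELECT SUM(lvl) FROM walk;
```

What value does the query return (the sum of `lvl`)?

17

Base: id=3 (release) at lvl 0.
Iteration 1: rows with depends_on in {3} -> fetch (id 4, lvl 1), package (id 5, lvl 1), parse (id 6, lvl 1), sign (id 7, lvl 1), tag (id 9, lvl 1), verify (id 12, lvl 1).
Iteration 2: rows with depends_on in {4,5,6,7,9,12} -> init (id 8, lvl 2), lint (id 11, lvl 2).
Iteration 3: rows with depends_on in {8,11} -> notify (id 10, lvl 3).
Iteration 4: rows with depends_on in {10} -> upload (id 14, lvl 4).
Iteration 5: no rows with depends_on in {14}; recursion stops.
SUM(lvl) = 0 + 1 + 1 + 1 + 1 + 1 + 1 + 2 + 2 + 3 + 4 = 17.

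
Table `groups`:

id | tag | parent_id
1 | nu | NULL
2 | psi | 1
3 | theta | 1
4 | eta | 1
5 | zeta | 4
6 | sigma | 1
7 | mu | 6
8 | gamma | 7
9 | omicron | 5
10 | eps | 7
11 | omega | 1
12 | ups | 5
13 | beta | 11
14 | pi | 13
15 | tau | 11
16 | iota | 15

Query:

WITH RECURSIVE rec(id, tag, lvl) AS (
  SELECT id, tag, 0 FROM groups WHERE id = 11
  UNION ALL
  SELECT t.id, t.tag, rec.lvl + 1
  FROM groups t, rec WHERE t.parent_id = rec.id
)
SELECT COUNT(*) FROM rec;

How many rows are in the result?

Base: id=11 (omega) at lvl 0.
Iteration 1: rows with parent_id in {11} -> beta (id 13, lvl 1), tau (id 15, lvl 1).
Iteration 2: rows with parent_id in {13,15} -> pi (id 14, lvl 2), iota (id 16, lvl 2).
Iteration 3: no rows with parent_id in {14,16}; recursion stops.
Total rows emitted: 5.

5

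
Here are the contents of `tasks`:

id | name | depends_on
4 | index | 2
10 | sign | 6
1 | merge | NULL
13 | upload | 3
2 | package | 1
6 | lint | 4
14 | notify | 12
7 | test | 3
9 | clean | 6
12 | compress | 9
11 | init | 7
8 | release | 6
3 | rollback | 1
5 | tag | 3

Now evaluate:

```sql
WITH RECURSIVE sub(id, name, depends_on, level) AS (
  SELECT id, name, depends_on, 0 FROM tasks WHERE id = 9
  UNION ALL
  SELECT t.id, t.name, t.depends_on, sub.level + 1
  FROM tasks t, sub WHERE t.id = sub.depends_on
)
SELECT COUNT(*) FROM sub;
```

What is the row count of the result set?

5

Base: id=9 (clean), depends_on=6, level 0.
Iteration 1: join on id=6 -> lint (id 6, depends_on=4, level 1).
Iteration 2: join on id=4 -> index (id 4, depends_on=2, level 2).
Iteration 3: join on id=2 -> package (id 2, depends_on=1, level 3).
Iteration 4: join on id=1 -> merge (id 1, depends_on=NULL, level 4).
Iteration 5: depends_on is NULL; no match; recursion stops.
Total rows emitted: 5.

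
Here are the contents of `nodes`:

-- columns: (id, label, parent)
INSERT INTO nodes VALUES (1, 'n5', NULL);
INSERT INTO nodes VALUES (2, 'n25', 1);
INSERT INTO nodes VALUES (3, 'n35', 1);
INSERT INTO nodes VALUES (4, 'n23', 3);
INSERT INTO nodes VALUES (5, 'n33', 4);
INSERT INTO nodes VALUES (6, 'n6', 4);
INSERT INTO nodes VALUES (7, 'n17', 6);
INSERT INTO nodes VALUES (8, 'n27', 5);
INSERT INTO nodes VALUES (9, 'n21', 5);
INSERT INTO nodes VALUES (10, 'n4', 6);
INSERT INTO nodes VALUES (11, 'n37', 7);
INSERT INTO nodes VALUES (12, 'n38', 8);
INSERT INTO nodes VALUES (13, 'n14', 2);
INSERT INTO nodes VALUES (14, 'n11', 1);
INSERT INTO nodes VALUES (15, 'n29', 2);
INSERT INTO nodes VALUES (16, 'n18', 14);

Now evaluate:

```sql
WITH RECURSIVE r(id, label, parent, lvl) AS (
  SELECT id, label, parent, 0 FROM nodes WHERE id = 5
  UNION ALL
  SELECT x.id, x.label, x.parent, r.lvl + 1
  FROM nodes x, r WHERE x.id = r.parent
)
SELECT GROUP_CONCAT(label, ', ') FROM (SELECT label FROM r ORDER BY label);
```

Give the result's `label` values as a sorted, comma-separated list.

n23, n33, n35, n5

Base: id=5 (n33), parent=4, lvl 0.
Iteration 1: join on id=4 -> n23 (id 4, parent=3, lvl 1).
Iteration 2: join on id=3 -> n35 (id 3, parent=1, lvl 2).
Iteration 3: join on id=1 -> n5 (id 1, parent=NULL, lvl 3).
Iteration 4: parent is NULL; no match; recursion stops.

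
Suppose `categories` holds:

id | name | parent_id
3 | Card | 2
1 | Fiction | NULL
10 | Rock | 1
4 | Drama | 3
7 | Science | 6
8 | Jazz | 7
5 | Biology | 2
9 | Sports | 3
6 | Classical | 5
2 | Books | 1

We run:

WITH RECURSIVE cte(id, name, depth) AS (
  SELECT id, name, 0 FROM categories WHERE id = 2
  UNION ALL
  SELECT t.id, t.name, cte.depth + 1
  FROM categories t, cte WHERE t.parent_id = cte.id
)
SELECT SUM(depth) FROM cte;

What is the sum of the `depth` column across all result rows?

Base: id=2 (Books) at depth 0.
Iteration 1: rows with parent_id in {2} -> Card (id 3, depth 1), Biology (id 5, depth 1).
Iteration 2: rows with parent_id in {3,5} -> Drama (id 4, depth 2), Classical (id 6, depth 2), Sports (id 9, depth 2).
Iteration 3: rows with parent_id in {4,6,9} -> Science (id 7, depth 3).
Iteration 4: rows with parent_id in {7} -> Jazz (id 8, depth 4).
Iteration 5: no rows with parent_id in {8}; recursion stops.
SUM(depth) = 0 + 1 + 1 + 2 + 2 + 2 + 3 + 4 = 15.

15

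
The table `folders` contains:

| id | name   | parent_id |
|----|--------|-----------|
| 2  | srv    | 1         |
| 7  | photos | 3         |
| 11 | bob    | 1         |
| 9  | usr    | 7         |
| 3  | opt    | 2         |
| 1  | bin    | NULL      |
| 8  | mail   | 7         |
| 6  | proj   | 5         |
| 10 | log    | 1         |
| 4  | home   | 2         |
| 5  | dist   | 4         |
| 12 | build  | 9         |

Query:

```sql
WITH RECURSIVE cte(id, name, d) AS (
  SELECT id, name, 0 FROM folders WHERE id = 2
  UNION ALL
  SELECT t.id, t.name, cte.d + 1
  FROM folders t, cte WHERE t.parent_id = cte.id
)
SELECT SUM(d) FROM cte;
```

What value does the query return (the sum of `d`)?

Base: id=2 (srv) at d 0.
Iteration 1: rows with parent_id in {2} -> opt (id 3, d 1), home (id 4, d 1).
Iteration 2: rows with parent_id in {3,4} -> dist (id 5, d 2), photos (id 7, d 2).
Iteration 3: rows with parent_id in {5,7} -> proj (id 6, d 3), mail (id 8, d 3), usr (id 9, d 3).
Iteration 4: rows with parent_id in {6,8,9} -> build (id 12, d 4).
Iteration 5: no rows with parent_id in {12}; recursion stops.
SUM(d) = 0 + 1 + 1 + 2 + 2 + 3 + 3 + 3 + 4 = 19.

19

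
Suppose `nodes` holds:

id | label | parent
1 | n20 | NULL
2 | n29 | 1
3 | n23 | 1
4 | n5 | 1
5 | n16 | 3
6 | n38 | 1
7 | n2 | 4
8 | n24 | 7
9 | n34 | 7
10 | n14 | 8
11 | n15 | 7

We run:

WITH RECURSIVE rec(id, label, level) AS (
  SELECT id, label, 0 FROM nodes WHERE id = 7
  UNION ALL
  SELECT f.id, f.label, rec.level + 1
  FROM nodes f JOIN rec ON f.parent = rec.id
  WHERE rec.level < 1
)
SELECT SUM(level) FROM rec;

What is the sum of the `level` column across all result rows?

Base: id=7 (n2) at level 0.
Iteration 1: rows with parent in {7} -> n24 (id 8, level 1), n34 (id 9, level 1), n15 (id 11, level 1).
Iteration 2: level < 1 fails for all current rows; recursion stops.
SUM(level) = 0 + 1 + 1 + 1 = 3.

3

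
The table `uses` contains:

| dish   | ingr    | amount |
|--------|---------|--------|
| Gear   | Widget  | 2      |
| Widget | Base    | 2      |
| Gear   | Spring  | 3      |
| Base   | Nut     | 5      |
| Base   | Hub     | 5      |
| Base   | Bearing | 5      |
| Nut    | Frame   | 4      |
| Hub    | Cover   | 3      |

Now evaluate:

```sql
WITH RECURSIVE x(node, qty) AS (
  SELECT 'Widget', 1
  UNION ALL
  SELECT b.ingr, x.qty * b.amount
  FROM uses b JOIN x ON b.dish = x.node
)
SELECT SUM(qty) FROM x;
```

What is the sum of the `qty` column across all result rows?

Base: (Widget, qty=1).
Iteration 1: components of {Widget} -> Base = 1*2 = 2.
Iteration 2: components of {Base} -> Bearing = 2*5 = 10, Hub = 2*5 = 10, Nut = 2*5 = 10.
Iteration 3: components of {Bearing,Hub,Nut} -> Cover = 10*3 = 30, Frame = 10*4 = 40.
Iteration 4: no further components; recursion stops.
SUM(qty) = 1 + 2 + 10 + 10 + 10 + 40 + 30 = 103.

103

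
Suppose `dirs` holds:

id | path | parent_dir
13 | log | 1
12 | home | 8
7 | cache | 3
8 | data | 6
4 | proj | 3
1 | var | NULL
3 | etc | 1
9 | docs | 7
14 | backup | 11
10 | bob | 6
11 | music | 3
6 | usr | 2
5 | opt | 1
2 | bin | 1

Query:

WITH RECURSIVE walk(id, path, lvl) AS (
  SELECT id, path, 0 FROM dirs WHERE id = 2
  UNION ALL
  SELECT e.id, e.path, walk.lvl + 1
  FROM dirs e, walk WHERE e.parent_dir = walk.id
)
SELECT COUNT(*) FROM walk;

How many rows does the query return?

Base: id=2 (bin) at lvl 0.
Iteration 1: rows with parent_dir in {2} -> usr (id 6, lvl 1).
Iteration 2: rows with parent_dir in {6} -> data (id 8, lvl 2), bob (id 10, lvl 2).
Iteration 3: rows with parent_dir in {8,10} -> home (id 12, lvl 3).
Iteration 4: no rows with parent_dir in {12}; recursion stops.
Total rows emitted: 5.

5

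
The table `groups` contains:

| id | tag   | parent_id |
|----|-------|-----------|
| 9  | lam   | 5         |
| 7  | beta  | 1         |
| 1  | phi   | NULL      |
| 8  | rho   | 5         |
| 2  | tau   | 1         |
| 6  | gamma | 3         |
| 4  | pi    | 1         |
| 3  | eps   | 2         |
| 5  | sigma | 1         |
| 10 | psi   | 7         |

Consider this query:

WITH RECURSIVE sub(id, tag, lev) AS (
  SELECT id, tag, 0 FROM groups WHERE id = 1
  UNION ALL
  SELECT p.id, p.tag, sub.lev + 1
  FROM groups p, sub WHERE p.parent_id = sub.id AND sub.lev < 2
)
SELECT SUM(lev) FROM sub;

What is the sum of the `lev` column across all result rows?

Base: id=1 (phi) at lev 0.
Iteration 1: rows with parent_id in {1} -> tau (id 2, lev 1), pi (id 4, lev 1), sigma (id 5, lev 1), beta (id 7, lev 1).
Iteration 2: rows with parent_id in {2,4,5,7} -> eps (id 3, lev 2), rho (id 8, lev 2), lam (id 9, lev 2), psi (id 10, lev 2).
Iteration 3: lev < 2 fails for all current rows; recursion stops.
SUM(lev) = 0 + 1 + 1 + 1 + 1 + 2 + 2 + 2 + 2 = 12.

12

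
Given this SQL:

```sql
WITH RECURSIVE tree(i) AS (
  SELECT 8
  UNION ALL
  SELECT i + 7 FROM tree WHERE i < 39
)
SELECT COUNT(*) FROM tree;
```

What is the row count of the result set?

Base: i=8.
Iteration 1: 8 < 39 holds -> i = 8 + 7 = 15.
Iteration 2: 15 < 39 holds -> i = 15 + 7 = 22.
Iteration 3: 22 < 39 holds -> i = 22 + 7 = 29.
Iteration 4: 29 < 39 holds -> i = 29 + 7 = 36.
Iteration 5: 36 < 39 holds -> i = 36 + 7 = 43.
Iteration 6: 43 < 39 fails; recursion stops.
Total rows emitted: 6.

6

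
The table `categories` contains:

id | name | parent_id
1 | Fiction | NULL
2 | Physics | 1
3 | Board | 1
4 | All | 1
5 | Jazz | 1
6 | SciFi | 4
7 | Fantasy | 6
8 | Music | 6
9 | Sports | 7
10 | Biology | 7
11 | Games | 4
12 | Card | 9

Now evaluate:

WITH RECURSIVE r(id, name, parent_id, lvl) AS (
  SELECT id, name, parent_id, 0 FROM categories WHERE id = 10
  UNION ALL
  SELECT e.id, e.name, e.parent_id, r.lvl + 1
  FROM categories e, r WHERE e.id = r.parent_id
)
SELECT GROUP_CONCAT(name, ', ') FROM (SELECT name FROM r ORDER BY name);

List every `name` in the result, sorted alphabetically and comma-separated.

All, Biology, Fantasy, Fiction, SciFi

Base: id=10 (Biology), parent_id=7, lvl 0.
Iteration 1: join on id=7 -> Fantasy (id 7, parent_id=6, lvl 1).
Iteration 2: join on id=6 -> SciFi (id 6, parent_id=4, lvl 2).
Iteration 3: join on id=4 -> All (id 4, parent_id=1, lvl 3).
Iteration 4: join on id=1 -> Fiction (id 1, parent_id=NULL, lvl 4).
Iteration 5: parent_id is NULL; no match; recursion stops.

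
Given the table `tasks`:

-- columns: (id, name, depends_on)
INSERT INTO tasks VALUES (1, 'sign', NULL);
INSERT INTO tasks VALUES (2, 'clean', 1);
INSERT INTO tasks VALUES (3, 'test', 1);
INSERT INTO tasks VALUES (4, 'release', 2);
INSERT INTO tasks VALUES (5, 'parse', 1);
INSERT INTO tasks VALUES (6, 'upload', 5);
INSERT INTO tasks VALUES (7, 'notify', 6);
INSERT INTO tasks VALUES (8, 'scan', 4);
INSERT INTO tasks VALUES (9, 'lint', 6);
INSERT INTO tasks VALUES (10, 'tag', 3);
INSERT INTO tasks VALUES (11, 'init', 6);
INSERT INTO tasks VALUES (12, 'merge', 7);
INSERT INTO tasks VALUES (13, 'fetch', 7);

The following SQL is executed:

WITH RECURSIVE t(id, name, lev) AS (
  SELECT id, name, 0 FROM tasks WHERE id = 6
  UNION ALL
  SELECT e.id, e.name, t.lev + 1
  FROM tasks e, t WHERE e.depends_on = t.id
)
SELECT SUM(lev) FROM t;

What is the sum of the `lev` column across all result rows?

Base: id=6 (upload) at lev 0.
Iteration 1: rows with depends_on in {6} -> notify (id 7, lev 1), lint (id 9, lev 1), init (id 11, lev 1).
Iteration 2: rows with depends_on in {7,9,11} -> merge (id 12, lev 2), fetch (id 13, lev 2).
Iteration 3: no rows with depends_on in {12,13}; recursion stops.
SUM(lev) = 0 + 1 + 1 + 1 + 2 + 2 = 7.

7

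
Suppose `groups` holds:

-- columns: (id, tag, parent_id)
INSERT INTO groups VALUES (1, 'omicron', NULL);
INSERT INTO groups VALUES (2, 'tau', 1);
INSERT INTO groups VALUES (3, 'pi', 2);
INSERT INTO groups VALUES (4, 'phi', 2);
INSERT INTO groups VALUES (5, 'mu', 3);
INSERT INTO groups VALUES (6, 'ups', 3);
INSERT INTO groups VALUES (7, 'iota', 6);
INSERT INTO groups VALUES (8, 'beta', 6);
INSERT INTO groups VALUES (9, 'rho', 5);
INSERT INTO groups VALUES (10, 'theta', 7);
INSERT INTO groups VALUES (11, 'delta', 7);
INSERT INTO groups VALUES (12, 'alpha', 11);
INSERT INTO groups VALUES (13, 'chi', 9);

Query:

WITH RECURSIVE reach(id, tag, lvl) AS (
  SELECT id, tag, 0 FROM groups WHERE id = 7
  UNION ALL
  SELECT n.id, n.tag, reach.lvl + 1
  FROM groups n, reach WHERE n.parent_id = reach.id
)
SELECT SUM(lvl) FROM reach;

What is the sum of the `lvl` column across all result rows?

Base: id=7 (iota) at lvl 0.
Iteration 1: rows with parent_id in {7} -> theta (id 10, lvl 1), delta (id 11, lvl 1).
Iteration 2: rows with parent_id in {10,11} -> alpha (id 12, lvl 2).
Iteration 3: no rows with parent_id in {12}; recursion stops.
SUM(lvl) = 0 + 1 + 1 + 2 = 4.

4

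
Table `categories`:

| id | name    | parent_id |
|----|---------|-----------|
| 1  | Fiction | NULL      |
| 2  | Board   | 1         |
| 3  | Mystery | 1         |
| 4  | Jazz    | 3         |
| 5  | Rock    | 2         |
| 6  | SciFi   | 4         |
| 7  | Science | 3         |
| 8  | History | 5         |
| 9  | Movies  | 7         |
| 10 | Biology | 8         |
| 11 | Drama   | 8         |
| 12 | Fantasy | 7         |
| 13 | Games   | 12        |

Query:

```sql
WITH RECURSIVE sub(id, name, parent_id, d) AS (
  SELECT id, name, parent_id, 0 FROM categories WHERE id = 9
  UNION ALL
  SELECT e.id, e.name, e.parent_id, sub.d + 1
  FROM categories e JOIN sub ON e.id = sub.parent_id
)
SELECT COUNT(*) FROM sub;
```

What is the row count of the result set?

4

Base: id=9 (Movies), parent_id=7, d 0.
Iteration 1: join on id=7 -> Science (id 7, parent_id=3, d 1).
Iteration 2: join on id=3 -> Mystery (id 3, parent_id=1, d 2).
Iteration 3: join on id=1 -> Fiction (id 1, parent_id=NULL, d 3).
Iteration 4: parent_id is NULL; no match; recursion stops.
Total rows emitted: 4.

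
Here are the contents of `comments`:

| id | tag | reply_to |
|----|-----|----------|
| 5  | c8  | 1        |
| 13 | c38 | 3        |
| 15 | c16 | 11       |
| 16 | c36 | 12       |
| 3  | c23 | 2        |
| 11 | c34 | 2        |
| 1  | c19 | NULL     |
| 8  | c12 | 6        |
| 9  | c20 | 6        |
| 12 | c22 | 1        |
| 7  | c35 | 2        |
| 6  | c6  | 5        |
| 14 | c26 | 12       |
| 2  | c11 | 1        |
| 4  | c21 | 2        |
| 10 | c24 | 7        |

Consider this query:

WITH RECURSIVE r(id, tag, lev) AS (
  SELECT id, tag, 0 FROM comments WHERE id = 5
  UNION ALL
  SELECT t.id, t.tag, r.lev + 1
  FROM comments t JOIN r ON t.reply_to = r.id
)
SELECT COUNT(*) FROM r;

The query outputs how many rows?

Base: id=5 (c8) at lev 0.
Iteration 1: rows with reply_to in {5} -> c6 (id 6, lev 1).
Iteration 2: rows with reply_to in {6} -> c12 (id 8, lev 2), c20 (id 9, lev 2).
Iteration 3: no rows with reply_to in {8,9}; recursion stops.
Total rows emitted: 4.

4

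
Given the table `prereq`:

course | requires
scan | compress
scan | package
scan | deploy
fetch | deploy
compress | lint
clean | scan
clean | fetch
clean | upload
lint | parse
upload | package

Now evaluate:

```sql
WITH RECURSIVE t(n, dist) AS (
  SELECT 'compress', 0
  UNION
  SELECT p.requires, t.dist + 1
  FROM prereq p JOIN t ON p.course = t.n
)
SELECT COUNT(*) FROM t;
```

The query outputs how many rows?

Base: (compress, dist=0).
Iteration 1: edges from {compress} -> (lint, dist=1).
Iteration 2: edges from {lint} -> (parse, dist=2).
Iteration 3: no outgoing edges from {parse}; recursion stops.
Total rows emitted: 3.

3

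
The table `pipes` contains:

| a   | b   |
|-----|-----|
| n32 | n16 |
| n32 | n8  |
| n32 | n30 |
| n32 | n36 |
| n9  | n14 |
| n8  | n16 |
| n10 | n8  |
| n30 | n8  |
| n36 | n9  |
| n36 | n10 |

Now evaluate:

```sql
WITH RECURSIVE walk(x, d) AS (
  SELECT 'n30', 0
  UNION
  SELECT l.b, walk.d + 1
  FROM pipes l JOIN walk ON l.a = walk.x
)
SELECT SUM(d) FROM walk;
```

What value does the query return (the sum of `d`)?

3

Base: (n30, d=0).
Iteration 1: edges from {n30} -> (n8, d=1).
Iteration 2: edges from {n8} -> (n16, d=2).
Iteration 3: no outgoing edges from {n16}; recursion stops.
SUM(d) = 0 + 1 + 2 = 3.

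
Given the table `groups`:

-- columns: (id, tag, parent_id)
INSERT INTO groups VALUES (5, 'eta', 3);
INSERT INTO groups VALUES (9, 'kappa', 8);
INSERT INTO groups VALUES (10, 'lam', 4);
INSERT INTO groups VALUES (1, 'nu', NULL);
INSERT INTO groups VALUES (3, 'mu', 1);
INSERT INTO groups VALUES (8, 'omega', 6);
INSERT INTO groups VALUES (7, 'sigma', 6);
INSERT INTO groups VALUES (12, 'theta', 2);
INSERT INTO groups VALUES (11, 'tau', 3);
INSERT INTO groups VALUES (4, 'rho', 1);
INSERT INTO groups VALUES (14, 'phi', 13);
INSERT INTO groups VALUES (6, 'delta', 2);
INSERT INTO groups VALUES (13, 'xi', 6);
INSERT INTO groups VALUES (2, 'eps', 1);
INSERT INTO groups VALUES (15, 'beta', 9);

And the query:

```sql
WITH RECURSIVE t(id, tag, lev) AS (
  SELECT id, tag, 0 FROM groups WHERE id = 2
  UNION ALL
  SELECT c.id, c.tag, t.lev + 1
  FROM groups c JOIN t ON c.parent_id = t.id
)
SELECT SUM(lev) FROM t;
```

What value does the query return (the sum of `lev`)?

Base: id=2 (eps) at lev 0.
Iteration 1: rows with parent_id in {2} -> delta (id 6, lev 1), theta (id 12, lev 1).
Iteration 2: rows with parent_id in {6,12} -> sigma (id 7, lev 2), omega (id 8, lev 2), xi (id 13, lev 2).
Iteration 3: rows with parent_id in {7,8,13} -> kappa (id 9, lev 3), phi (id 14, lev 3).
Iteration 4: rows with parent_id in {9,14} -> beta (id 15, lev 4).
Iteration 5: no rows with parent_id in {15}; recursion stops.
SUM(lev) = 0 + 1 + 1 + 2 + 2 + 2 + 3 + 3 + 4 = 18.

18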